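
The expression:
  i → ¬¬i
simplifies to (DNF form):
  True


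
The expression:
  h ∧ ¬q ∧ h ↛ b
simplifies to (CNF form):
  h ∧ ¬b ∧ ¬q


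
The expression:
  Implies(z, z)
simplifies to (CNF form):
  True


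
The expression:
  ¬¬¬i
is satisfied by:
  {i: False}


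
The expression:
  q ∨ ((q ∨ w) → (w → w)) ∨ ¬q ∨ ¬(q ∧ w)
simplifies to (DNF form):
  True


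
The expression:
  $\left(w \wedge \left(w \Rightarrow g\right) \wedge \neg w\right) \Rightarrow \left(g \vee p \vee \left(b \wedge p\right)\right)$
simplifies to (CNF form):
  $\text{True}$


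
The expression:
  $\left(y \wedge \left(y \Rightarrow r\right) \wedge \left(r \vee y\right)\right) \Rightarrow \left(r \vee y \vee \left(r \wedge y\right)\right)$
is always true.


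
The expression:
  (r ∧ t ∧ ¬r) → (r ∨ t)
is always true.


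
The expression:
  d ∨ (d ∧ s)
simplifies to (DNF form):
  d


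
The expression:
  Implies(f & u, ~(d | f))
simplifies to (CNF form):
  ~f | ~u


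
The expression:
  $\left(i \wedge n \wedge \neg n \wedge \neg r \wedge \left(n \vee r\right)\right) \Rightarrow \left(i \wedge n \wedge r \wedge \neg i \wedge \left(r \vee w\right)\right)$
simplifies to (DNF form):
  $\text{True}$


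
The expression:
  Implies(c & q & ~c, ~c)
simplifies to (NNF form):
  True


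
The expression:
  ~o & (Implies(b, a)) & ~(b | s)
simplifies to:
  ~b & ~o & ~s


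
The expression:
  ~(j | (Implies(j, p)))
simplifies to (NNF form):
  False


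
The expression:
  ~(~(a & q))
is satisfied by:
  {a: True, q: True}


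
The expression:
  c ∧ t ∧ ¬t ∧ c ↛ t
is never true.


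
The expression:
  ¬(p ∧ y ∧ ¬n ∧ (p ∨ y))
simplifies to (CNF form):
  n ∨ ¬p ∨ ¬y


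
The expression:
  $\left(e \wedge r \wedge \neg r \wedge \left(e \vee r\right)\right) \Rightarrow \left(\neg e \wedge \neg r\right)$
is always true.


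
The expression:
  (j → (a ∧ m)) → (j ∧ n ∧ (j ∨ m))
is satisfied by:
  {j: True, n: True, m: False, a: False}
  {j: True, m: False, a: False, n: False}
  {j: True, n: True, a: True, m: False}
  {j: True, a: True, m: False, n: False}
  {j: True, n: True, m: True, a: False}
  {j: True, m: True, a: False, n: False}
  {j: True, n: True, a: True, m: True}


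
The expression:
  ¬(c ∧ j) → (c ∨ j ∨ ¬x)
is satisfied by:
  {c: True, j: True, x: False}
  {c: True, j: False, x: False}
  {j: True, c: False, x: False}
  {c: False, j: False, x: False}
  {x: True, c: True, j: True}
  {x: True, c: True, j: False}
  {x: True, j: True, c: False}


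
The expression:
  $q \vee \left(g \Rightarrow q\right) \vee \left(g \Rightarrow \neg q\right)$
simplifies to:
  $\text{True}$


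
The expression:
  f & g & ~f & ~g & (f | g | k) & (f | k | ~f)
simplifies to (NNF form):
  False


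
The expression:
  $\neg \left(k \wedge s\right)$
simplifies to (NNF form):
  $\neg k \vee \neg s$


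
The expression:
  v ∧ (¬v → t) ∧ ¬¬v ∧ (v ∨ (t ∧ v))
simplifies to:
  v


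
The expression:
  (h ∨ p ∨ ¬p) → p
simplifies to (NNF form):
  p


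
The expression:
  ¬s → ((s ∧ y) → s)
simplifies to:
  True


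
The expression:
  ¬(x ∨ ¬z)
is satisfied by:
  {z: True, x: False}


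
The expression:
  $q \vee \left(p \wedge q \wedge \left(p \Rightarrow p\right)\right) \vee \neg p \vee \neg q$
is always true.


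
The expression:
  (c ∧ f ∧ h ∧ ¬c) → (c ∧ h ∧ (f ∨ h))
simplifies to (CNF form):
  True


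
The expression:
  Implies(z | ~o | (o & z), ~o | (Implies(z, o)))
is always true.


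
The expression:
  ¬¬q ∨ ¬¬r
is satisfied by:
  {r: True, q: True}
  {r: True, q: False}
  {q: True, r: False}


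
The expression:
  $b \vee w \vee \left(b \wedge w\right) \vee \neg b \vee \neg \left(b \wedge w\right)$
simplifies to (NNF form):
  $\text{True}$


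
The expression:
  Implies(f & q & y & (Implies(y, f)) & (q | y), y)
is always true.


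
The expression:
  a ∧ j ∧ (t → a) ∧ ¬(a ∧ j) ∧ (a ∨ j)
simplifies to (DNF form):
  False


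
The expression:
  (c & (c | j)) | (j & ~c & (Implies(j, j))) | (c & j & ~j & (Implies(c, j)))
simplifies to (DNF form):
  c | j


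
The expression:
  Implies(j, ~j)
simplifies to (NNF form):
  ~j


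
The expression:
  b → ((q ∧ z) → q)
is always true.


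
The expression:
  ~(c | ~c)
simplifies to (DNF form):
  False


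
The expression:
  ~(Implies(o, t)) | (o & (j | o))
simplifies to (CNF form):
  o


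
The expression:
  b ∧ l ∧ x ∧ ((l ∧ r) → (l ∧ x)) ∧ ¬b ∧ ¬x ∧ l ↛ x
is never true.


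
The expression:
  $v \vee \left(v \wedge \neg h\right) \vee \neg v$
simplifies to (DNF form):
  $\text{True}$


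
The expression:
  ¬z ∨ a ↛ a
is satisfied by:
  {z: False}


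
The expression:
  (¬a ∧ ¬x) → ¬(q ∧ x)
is always true.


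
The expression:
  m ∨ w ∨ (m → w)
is always true.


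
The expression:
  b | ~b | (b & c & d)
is always true.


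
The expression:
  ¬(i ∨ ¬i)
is never true.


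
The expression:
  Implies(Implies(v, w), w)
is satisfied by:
  {v: True, w: True}
  {v: True, w: False}
  {w: True, v: False}


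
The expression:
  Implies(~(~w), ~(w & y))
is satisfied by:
  {w: False, y: False}
  {y: True, w: False}
  {w: True, y: False}


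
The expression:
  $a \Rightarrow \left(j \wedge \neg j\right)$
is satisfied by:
  {a: False}


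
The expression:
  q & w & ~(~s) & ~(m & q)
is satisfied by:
  {w: True, q: True, s: True, m: False}


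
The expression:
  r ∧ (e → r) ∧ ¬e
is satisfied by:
  {r: True, e: False}


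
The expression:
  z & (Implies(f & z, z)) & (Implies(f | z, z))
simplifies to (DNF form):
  z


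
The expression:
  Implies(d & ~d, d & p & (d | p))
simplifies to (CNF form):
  True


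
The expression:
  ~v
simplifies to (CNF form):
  ~v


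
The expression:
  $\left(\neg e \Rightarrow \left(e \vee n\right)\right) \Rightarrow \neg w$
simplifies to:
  $\left(\neg e \wedge \neg n\right) \vee \neg w$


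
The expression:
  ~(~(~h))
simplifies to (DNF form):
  ~h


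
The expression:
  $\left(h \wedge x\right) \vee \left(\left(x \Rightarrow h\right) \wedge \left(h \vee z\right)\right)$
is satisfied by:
  {z: True, h: True, x: False}
  {h: True, x: False, z: False}
  {z: True, h: True, x: True}
  {h: True, x: True, z: False}
  {z: True, x: False, h: False}


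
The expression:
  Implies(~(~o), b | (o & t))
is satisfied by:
  {b: True, t: True, o: False}
  {b: True, o: False, t: False}
  {t: True, o: False, b: False}
  {t: False, o: False, b: False}
  {b: True, t: True, o: True}
  {b: True, o: True, t: False}
  {t: True, o: True, b: False}


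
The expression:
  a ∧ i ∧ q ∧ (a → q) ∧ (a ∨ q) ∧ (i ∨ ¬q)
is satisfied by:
  {a: True, i: True, q: True}


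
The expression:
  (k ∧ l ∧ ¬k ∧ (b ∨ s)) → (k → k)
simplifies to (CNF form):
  True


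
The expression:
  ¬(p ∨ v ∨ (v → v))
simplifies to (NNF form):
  False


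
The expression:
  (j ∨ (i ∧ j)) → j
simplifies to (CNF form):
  True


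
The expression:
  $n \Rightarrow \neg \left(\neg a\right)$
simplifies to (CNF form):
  $a \vee \neg n$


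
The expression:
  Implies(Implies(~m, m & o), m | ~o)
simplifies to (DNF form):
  True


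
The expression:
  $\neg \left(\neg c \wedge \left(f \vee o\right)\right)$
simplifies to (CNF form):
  $\left(c \vee \neg f\right) \wedge \left(c \vee \neg o\right)$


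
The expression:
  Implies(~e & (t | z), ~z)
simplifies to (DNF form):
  e | ~z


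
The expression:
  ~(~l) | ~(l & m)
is always true.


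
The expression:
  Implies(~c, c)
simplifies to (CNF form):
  c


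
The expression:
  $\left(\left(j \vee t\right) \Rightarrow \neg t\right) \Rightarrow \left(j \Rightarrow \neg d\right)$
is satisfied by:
  {t: True, d: False, j: False}
  {t: False, d: False, j: False}
  {j: True, t: True, d: False}
  {j: True, t: False, d: False}
  {d: True, t: True, j: False}
  {d: True, t: False, j: False}
  {d: True, j: True, t: True}


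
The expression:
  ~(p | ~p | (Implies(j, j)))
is never true.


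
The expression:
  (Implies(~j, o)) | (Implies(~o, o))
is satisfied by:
  {o: True, j: True}
  {o: True, j: False}
  {j: True, o: False}


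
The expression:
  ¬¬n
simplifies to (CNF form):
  n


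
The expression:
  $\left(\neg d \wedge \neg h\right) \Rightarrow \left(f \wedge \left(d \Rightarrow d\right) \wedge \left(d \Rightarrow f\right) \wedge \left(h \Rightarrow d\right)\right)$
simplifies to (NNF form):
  $d \vee f \vee h$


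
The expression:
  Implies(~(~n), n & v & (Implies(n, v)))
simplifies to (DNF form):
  v | ~n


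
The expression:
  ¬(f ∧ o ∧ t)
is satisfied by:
  {o: False, t: False, f: False}
  {f: True, o: False, t: False}
  {t: True, o: False, f: False}
  {f: True, t: True, o: False}
  {o: True, f: False, t: False}
  {f: True, o: True, t: False}
  {t: True, o: True, f: False}


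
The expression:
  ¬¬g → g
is always true.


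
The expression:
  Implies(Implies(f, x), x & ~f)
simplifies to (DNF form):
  (f & ~x) | (x & ~f)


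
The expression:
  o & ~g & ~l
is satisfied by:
  {o: True, g: False, l: False}


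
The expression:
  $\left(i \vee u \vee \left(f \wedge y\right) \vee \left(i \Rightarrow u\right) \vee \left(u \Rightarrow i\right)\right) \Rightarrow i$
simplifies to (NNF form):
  $i$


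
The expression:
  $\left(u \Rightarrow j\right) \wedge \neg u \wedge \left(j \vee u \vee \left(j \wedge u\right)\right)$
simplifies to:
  $j \wedge \neg u$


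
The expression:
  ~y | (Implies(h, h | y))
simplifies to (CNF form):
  True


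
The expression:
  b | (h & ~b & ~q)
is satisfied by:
  {b: True, h: True, q: False}
  {b: True, q: False, h: False}
  {b: True, h: True, q: True}
  {b: True, q: True, h: False}
  {h: True, q: False, b: False}


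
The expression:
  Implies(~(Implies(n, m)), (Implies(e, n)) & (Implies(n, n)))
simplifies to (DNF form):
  True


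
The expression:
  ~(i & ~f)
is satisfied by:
  {f: True, i: False}
  {i: False, f: False}
  {i: True, f: True}


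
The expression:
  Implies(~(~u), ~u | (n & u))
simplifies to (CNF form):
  n | ~u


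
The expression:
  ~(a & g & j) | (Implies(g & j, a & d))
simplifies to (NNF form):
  d | ~a | ~g | ~j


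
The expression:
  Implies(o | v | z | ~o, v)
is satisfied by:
  {v: True}


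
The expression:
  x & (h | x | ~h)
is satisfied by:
  {x: True}


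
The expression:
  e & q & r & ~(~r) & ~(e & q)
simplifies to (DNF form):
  False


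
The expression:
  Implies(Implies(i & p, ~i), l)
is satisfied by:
  {i: True, l: True, p: True}
  {i: True, l: True, p: False}
  {l: True, p: True, i: False}
  {l: True, p: False, i: False}
  {i: True, p: True, l: False}


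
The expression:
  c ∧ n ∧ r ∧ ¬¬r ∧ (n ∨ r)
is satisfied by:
  {r: True, c: True, n: True}


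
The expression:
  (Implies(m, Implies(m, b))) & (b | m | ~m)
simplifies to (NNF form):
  b | ~m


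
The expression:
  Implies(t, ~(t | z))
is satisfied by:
  {t: False}


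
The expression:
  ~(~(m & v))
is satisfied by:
  {m: True, v: True}


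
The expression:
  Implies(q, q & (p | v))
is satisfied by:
  {v: True, p: True, q: False}
  {v: True, p: False, q: False}
  {p: True, v: False, q: False}
  {v: False, p: False, q: False}
  {q: True, v: True, p: True}
  {q: True, v: True, p: False}
  {q: True, p: True, v: False}


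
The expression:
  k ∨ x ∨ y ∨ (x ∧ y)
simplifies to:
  k ∨ x ∨ y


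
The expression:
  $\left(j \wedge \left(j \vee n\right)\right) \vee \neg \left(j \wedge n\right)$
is always true.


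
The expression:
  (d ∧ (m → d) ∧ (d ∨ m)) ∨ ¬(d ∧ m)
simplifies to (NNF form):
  True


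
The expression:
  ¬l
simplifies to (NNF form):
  ¬l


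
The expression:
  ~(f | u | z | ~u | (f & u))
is never true.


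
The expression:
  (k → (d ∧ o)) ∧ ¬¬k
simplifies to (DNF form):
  d ∧ k ∧ o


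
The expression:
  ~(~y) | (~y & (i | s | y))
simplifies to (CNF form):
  i | s | y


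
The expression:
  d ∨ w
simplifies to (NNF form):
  d ∨ w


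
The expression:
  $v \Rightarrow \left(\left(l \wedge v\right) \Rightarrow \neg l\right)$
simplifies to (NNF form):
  $\neg l \vee \neg v$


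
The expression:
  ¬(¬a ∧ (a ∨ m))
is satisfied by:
  {a: True, m: False}
  {m: False, a: False}
  {m: True, a: True}


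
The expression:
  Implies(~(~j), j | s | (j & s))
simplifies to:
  True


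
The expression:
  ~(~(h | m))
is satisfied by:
  {m: True, h: True}
  {m: True, h: False}
  {h: True, m: False}


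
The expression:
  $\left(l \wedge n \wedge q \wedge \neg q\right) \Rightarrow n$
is always true.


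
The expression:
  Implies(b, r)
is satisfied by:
  {r: True, b: False}
  {b: False, r: False}
  {b: True, r: True}


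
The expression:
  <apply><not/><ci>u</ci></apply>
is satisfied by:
  {u: False}


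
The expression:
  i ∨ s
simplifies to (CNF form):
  i ∨ s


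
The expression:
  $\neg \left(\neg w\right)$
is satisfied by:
  {w: True}


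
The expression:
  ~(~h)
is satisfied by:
  {h: True}


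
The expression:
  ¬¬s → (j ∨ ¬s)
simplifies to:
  j ∨ ¬s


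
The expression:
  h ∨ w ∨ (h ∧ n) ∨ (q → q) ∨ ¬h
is always true.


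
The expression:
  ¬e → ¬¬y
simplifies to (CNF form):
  e ∨ y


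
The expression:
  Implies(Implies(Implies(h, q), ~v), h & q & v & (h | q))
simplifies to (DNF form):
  (q & v) | (v & ~h)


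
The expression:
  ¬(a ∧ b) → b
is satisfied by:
  {b: True}


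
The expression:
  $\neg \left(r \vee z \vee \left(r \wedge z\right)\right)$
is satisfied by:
  {r: False, z: False}


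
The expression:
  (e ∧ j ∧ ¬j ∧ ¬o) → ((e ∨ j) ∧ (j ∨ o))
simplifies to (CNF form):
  True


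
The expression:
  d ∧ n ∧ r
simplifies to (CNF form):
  d ∧ n ∧ r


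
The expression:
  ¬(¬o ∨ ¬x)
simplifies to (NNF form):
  o ∧ x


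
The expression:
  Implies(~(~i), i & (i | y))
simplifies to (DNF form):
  True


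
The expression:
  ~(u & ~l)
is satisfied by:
  {l: True, u: False}
  {u: False, l: False}
  {u: True, l: True}


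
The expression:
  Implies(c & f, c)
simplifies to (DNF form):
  True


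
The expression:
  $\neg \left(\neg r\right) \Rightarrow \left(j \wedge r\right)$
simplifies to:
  $j \vee \neg r$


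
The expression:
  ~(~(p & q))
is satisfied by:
  {p: True, q: True}


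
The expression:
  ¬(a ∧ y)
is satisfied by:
  {y: False, a: False}
  {a: True, y: False}
  {y: True, a: False}


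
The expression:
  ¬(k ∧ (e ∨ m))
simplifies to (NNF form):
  (¬e ∧ ¬m) ∨ ¬k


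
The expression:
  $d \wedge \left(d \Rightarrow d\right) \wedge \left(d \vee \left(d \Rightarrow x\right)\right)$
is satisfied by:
  {d: True}


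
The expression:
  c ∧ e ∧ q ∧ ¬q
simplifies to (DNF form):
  False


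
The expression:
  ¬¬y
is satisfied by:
  {y: True}


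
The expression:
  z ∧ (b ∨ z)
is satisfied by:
  {z: True}


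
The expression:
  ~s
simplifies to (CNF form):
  ~s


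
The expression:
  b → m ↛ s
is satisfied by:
  {m: True, s: False, b: False}
  {s: False, b: False, m: False}
  {m: True, s: True, b: False}
  {s: True, m: False, b: False}
  {b: True, m: True, s: False}


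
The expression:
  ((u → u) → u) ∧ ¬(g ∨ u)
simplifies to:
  False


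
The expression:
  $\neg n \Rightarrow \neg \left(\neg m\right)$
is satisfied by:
  {n: True, m: True}
  {n: True, m: False}
  {m: True, n: False}


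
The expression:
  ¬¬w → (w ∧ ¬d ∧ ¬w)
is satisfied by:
  {w: False}


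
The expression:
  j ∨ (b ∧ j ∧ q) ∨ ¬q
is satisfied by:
  {j: True, q: False}
  {q: False, j: False}
  {q: True, j: True}


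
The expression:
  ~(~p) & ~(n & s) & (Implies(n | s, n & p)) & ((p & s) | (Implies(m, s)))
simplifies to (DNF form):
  p & ~m & ~s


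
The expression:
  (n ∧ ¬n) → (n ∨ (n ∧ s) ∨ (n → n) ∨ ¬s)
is always true.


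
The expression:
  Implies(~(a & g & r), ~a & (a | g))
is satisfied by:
  {r: True, g: True, a: False}
  {g: True, a: False, r: False}
  {r: True, a: True, g: True}


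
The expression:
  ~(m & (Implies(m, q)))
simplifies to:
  ~m | ~q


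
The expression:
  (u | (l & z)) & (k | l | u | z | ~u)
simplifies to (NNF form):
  u | (l & z)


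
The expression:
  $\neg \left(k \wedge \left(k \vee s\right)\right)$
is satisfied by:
  {k: False}


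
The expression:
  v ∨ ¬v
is always true.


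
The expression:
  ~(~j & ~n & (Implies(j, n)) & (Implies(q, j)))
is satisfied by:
  {n: True, q: True, j: True}
  {n: True, q: True, j: False}
  {n: True, j: True, q: False}
  {n: True, j: False, q: False}
  {q: True, j: True, n: False}
  {q: True, j: False, n: False}
  {j: True, q: False, n: False}


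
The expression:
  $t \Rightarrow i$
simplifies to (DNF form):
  $i \vee \neg t$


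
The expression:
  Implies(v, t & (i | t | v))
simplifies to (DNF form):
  t | ~v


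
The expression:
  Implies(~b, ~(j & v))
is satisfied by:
  {b: True, v: False, j: False}
  {v: False, j: False, b: False}
  {j: True, b: True, v: False}
  {j: True, v: False, b: False}
  {b: True, v: True, j: False}
  {v: True, b: False, j: False}
  {j: True, v: True, b: True}


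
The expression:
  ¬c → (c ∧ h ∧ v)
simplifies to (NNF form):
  c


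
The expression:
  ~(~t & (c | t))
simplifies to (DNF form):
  t | ~c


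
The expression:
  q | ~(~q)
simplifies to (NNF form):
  q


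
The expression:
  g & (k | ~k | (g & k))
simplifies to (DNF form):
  g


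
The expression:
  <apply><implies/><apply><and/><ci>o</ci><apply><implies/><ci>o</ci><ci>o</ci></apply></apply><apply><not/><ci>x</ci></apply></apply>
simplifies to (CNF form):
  <apply><or/><apply><not/><ci>o</ci></apply><apply><not/><ci>x</ci></apply></apply>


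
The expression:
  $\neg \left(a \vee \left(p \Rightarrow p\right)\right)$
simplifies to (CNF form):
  $\text{False}$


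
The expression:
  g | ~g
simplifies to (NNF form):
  True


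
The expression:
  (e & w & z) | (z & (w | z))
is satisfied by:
  {z: True}


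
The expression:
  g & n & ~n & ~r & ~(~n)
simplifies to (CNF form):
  False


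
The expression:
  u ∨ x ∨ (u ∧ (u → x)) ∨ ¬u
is always true.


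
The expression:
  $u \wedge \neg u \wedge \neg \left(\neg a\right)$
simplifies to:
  $\text{False}$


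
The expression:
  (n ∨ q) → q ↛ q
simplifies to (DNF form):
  ¬n ∧ ¬q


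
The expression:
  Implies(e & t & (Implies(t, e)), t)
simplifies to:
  True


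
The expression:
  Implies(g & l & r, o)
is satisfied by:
  {o: True, l: False, g: False, r: False}
  {r: False, l: False, o: False, g: False}
  {r: True, o: True, l: False, g: False}
  {r: True, l: False, o: False, g: False}
  {g: True, o: True, r: False, l: False}
  {g: True, r: False, l: False, o: False}
  {g: True, r: True, o: True, l: False}
  {g: True, r: True, l: False, o: False}
  {o: True, l: True, g: False, r: False}
  {l: True, g: False, o: False, r: False}
  {r: True, l: True, o: True, g: False}
  {r: True, l: True, g: False, o: False}
  {o: True, l: True, g: True, r: False}
  {l: True, g: True, r: False, o: False}
  {r: True, l: True, g: True, o: True}


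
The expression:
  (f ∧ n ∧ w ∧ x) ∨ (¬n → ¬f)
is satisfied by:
  {n: True, f: False}
  {f: False, n: False}
  {f: True, n: True}


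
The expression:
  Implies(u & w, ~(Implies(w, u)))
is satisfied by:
  {w: False, u: False}
  {u: True, w: False}
  {w: True, u: False}


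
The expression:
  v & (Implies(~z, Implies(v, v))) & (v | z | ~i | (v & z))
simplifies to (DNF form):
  v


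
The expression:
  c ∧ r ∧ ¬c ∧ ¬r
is never true.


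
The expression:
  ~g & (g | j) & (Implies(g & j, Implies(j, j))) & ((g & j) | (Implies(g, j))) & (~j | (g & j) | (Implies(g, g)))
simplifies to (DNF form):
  j & ~g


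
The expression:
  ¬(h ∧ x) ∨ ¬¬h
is always true.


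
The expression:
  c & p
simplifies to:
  c & p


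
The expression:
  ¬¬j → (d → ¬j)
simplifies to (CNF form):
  ¬d ∨ ¬j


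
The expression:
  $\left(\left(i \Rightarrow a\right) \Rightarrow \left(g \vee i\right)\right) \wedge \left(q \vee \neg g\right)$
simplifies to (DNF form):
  $\left(g \wedge q\right) \vee \left(i \wedge \neg g\right)$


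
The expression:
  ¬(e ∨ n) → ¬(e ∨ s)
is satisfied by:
  {n: True, e: True, s: False}
  {n: True, s: False, e: False}
  {e: True, s: False, n: False}
  {e: False, s: False, n: False}
  {n: True, e: True, s: True}
  {n: True, s: True, e: False}
  {e: True, s: True, n: False}


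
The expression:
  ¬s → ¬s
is always true.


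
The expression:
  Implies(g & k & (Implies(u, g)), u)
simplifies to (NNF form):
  u | ~g | ~k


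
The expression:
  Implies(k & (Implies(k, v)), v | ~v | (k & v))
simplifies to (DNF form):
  True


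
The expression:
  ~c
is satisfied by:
  {c: False}


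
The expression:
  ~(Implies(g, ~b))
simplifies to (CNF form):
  b & g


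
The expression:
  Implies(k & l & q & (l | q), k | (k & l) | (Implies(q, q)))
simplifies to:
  True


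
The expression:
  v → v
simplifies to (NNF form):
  True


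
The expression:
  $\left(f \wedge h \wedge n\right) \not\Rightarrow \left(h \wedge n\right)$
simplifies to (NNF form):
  $\text{False}$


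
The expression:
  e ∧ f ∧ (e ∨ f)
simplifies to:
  e ∧ f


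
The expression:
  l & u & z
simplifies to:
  l & u & z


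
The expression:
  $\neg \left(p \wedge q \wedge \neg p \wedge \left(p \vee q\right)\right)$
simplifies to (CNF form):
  $\text{True}$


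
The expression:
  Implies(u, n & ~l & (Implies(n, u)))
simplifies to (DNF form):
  ~u | (n & ~l)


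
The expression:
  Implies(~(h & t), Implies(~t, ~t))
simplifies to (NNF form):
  True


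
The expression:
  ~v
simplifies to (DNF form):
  ~v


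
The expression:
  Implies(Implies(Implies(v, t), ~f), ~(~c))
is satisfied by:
  {c: True, f: True, t: True, v: False}
  {c: True, f: True, t: False, v: False}
  {c: True, v: True, f: True, t: True}
  {c: True, v: True, f: True, t: False}
  {c: True, t: True, f: False, v: False}
  {c: True, t: False, f: False, v: False}
  {c: True, v: True, t: True, f: False}
  {c: True, v: True, t: False, f: False}
  {f: True, t: True, c: False, v: False}
  {f: True, c: False, t: False, v: False}
  {v: True, f: True, t: True, c: False}


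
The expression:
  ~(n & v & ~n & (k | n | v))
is always true.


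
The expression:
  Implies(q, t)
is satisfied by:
  {t: True, q: False}
  {q: False, t: False}
  {q: True, t: True}


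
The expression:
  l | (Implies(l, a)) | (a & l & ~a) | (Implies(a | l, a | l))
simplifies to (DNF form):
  True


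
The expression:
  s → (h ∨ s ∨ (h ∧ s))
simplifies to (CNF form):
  True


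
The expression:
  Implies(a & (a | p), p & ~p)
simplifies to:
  ~a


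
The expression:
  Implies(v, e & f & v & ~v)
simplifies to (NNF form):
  ~v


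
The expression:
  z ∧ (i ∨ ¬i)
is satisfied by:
  {z: True}


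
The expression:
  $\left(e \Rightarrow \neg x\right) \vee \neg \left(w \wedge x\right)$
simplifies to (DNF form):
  $\neg e \vee \neg w \vee \neg x$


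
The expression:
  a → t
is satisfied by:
  {t: True, a: False}
  {a: False, t: False}
  {a: True, t: True}


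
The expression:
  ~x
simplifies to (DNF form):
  ~x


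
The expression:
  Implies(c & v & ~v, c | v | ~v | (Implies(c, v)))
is always true.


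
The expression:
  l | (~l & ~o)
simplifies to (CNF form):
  l | ~o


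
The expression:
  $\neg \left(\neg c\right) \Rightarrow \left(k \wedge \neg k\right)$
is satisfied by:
  {c: False}


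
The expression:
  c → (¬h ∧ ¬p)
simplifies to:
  (¬h ∧ ¬p) ∨ ¬c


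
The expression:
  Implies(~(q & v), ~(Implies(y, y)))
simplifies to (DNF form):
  q & v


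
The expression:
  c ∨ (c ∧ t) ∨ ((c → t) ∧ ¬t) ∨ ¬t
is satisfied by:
  {c: True, t: False}
  {t: False, c: False}
  {t: True, c: True}


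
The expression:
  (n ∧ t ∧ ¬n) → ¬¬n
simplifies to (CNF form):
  True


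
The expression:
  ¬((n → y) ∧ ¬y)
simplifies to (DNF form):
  n ∨ y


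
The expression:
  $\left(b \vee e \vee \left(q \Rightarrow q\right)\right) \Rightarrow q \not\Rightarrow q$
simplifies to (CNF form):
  $\text{False}$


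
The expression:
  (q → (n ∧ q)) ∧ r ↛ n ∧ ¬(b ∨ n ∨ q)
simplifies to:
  r ∧ ¬b ∧ ¬n ∧ ¬q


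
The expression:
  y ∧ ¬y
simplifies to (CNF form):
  False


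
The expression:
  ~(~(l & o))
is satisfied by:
  {o: True, l: True}


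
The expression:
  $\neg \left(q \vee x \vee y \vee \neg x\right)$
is never true.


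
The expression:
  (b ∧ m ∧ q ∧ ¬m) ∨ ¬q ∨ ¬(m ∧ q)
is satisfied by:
  {m: False, q: False}
  {q: True, m: False}
  {m: True, q: False}


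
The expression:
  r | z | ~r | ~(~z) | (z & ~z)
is always true.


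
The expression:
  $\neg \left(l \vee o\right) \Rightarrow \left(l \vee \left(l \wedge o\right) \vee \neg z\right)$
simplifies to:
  $l \vee o \vee \neg z$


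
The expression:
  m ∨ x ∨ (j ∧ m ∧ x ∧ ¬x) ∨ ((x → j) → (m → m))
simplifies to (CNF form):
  True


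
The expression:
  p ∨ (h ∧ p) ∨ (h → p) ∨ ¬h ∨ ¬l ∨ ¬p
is always true.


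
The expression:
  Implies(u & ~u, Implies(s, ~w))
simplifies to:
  True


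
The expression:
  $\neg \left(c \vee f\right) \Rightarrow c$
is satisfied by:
  {c: True, f: True}
  {c: True, f: False}
  {f: True, c: False}


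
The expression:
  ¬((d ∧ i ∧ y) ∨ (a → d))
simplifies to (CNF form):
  a ∧ ¬d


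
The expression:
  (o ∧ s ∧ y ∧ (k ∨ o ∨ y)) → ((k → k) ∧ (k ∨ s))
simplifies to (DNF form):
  True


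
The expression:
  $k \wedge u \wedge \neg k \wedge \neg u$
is never true.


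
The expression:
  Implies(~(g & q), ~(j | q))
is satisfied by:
  {g: True, j: False, q: False}
  {j: False, q: False, g: False}
  {q: True, g: True, j: False}
  {q: True, j: True, g: True}


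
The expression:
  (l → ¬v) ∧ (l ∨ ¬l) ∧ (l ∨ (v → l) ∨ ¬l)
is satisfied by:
  {l: False, v: False}
  {v: True, l: False}
  {l: True, v: False}


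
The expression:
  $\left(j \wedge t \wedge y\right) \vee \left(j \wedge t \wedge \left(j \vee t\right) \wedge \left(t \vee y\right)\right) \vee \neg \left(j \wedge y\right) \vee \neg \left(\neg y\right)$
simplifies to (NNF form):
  $\text{True}$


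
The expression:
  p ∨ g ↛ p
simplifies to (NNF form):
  g ∨ p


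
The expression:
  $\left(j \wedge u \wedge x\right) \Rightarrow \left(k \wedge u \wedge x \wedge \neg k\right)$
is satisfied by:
  {u: False, x: False, j: False}
  {j: True, u: False, x: False}
  {x: True, u: False, j: False}
  {j: True, x: True, u: False}
  {u: True, j: False, x: False}
  {j: True, u: True, x: False}
  {x: True, u: True, j: False}


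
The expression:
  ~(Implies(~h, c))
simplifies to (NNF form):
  ~c & ~h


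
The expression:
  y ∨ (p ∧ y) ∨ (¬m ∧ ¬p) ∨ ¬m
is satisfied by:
  {y: True, m: False}
  {m: False, y: False}
  {m: True, y: True}


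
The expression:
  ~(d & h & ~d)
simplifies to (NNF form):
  True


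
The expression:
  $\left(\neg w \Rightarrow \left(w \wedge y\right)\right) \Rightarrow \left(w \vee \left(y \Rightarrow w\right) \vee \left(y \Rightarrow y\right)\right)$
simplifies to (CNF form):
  $\text{True}$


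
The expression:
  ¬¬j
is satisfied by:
  {j: True}


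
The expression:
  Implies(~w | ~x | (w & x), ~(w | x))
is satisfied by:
  {x: False, w: False}


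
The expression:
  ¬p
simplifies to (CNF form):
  ¬p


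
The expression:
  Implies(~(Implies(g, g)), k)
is always true.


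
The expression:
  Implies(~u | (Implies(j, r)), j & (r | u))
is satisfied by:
  {r: True, u: True, j: True}
  {r: True, j: True, u: False}
  {u: True, j: True, r: False}


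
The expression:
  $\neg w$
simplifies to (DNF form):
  $\neg w$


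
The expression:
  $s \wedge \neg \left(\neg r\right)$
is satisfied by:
  {r: True, s: True}


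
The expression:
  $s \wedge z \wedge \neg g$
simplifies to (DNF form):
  $s \wedge z \wedge \neg g$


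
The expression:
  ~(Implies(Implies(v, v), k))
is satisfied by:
  {k: False}


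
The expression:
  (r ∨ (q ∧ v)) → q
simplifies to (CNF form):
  q ∨ ¬r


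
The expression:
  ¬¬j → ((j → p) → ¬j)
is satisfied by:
  {p: False, j: False}
  {j: True, p: False}
  {p: True, j: False}


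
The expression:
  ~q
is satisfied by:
  {q: False}


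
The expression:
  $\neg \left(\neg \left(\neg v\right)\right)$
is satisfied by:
  {v: False}


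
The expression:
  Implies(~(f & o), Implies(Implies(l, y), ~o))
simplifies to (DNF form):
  f | ~o | (l & ~y)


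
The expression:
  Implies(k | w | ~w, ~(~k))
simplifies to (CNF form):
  k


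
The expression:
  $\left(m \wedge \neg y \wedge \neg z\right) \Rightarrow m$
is always true.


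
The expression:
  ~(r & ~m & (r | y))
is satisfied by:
  {m: True, r: False}
  {r: False, m: False}
  {r: True, m: True}


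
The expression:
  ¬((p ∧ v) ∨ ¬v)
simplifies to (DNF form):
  v ∧ ¬p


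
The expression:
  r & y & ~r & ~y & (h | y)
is never true.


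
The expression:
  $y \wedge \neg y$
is never true.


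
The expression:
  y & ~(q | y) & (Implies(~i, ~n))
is never true.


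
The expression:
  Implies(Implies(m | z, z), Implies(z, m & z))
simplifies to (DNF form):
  m | ~z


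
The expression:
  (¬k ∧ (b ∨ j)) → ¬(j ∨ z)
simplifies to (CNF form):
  (k ∨ ¬j) ∧ (k ∨ ¬b ∨ ¬j) ∧ (k ∨ ¬b ∨ ¬z) ∧ (k ∨ ¬j ∨ ¬z)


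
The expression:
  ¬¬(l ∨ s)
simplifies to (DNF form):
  l ∨ s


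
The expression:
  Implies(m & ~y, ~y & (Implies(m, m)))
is always true.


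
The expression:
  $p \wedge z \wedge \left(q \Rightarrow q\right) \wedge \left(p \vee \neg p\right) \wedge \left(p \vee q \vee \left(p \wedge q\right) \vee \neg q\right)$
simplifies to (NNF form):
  $p \wedge z$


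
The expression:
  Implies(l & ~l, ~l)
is always true.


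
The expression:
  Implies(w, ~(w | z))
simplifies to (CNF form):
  ~w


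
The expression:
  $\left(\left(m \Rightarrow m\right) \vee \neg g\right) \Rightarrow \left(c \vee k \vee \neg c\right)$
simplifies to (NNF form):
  $\text{True}$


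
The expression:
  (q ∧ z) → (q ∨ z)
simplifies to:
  True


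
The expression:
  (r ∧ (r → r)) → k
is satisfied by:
  {k: True, r: False}
  {r: False, k: False}
  {r: True, k: True}


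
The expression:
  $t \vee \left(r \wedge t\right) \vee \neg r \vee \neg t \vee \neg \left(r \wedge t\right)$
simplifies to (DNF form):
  $\text{True}$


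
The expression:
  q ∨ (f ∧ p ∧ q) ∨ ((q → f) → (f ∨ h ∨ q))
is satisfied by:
  {q: True, h: True, f: True}
  {q: True, h: True, f: False}
  {q: True, f: True, h: False}
  {q: True, f: False, h: False}
  {h: True, f: True, q: False}
  {h: True, f: False, q: False}
  {f: True, h: False, q: False}


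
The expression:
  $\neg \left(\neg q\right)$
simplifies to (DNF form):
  $q$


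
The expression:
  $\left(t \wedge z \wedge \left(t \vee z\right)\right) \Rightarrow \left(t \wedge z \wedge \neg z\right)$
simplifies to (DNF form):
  $\neg t \vee \neg z$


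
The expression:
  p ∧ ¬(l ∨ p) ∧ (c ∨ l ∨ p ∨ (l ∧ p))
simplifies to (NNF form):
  False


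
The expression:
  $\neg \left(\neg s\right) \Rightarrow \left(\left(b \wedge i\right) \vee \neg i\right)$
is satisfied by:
  {b: True, s: False, i: False}
  {s: False, i: False, b: False}
  {b: True, i: True, s: False}
  {i: True, s: False, b: False}
  {b: True, s: True, i: False}
  {s: True, b: False, i: False}
  {b: True, i: True, s: True}


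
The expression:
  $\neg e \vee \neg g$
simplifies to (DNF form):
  $\neg e \vee \neg g$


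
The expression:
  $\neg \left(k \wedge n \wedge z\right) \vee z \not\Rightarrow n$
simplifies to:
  $\neg k \vee \neg n \vee \neg z$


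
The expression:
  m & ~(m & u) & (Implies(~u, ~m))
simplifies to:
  False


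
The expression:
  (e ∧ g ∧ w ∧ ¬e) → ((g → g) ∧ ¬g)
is always true.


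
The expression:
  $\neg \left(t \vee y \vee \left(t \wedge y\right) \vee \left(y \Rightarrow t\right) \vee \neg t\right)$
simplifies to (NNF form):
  $\text{False}$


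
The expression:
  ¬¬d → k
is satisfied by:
  {k: True, d: False}
  {d: False, k: False}
  {d: True, k: True}


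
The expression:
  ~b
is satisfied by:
  {b: False}


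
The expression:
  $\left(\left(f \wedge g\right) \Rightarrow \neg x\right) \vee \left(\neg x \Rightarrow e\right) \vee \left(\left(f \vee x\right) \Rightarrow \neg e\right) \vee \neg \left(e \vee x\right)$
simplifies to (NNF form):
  $\text{True}$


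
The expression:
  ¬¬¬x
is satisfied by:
  {x: False}


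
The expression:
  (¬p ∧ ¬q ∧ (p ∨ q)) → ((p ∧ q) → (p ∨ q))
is always true.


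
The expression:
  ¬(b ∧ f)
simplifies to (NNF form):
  ¬b ∨ ¬f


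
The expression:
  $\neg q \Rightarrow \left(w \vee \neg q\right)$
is always true.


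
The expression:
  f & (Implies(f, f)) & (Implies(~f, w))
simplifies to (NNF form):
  f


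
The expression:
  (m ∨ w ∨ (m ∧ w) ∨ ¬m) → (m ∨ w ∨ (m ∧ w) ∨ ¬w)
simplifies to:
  True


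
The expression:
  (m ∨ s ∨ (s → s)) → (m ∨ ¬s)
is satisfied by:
  {m: True, s: False}
  {s: False, m: False}
  {s: True, m: True}


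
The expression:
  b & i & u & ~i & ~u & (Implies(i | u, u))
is never true.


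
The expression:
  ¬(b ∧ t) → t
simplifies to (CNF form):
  t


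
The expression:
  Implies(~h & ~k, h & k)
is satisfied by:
  {k: True, h: True}
  {k: True, h: False}
  {h: True, k: False}


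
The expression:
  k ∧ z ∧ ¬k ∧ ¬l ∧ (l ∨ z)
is never true.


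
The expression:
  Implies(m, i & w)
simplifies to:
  ~m | (i & w)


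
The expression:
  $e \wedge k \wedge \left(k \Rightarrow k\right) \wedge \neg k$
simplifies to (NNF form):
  $\text{False}$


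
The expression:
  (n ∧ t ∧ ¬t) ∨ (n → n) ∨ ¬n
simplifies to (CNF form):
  True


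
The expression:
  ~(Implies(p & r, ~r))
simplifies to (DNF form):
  p & r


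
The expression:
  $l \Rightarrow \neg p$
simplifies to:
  $\neg l \vee \neg p$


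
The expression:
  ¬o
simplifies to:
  ¬o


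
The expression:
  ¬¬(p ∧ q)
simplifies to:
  p ∧ q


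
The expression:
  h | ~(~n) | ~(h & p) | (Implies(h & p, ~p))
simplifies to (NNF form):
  True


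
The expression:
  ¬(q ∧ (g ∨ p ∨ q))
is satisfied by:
  {q: False}


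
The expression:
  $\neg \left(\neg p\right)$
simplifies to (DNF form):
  $p$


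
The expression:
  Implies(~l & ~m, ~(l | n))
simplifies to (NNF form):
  l | m | ~n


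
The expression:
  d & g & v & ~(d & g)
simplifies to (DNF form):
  False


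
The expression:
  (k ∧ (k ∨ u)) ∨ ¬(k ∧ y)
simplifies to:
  True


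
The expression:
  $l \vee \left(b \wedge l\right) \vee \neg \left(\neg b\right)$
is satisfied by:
  {b: True, l: True}
  {b: True, l: False}
  {l: True, b: False}


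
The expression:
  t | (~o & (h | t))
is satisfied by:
  {t: True, h: True, o: False}
  {t: True, h: False, o: False}
  {t: True, o: True, h: True}
  {t: True, o: True, h: False}
  {h: True, o: False, t: False}


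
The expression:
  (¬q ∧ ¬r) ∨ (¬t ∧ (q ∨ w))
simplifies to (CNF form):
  (¬q ∨ ¬t) ∧ (¬r ∨ ¬t) ∧ (q ∨ w ∨ ¬q) ∧ (q ∨ w ∨ ¬r) ∧ (q ∨ ¬q ∨ ¬t) ∧ (q ∨ ¬r ∨ ¬t) ∧ (w ∨ ¬q ∨ ¬t) ∧ (w ∨ ¬r ∨ ¬t)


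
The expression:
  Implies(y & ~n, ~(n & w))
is always true.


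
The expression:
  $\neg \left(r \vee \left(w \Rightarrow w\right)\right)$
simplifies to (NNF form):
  $\text{False}$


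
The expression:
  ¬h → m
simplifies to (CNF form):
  h ∨ m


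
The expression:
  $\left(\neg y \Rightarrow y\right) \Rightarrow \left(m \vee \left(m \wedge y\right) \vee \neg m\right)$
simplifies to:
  $\text{True}$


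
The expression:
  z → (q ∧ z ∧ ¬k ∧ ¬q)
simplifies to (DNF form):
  ¬z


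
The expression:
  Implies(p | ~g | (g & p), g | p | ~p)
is always true.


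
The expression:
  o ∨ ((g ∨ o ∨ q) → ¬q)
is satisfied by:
  {o: True, q: False}
  {q: False, o: False}
  {q: True, o: True}


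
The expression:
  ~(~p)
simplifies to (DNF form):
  p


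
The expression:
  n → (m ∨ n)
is always true.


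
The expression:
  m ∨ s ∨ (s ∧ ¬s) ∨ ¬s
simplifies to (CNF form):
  True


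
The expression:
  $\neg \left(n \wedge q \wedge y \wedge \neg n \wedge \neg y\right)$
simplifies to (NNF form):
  $\text{True}$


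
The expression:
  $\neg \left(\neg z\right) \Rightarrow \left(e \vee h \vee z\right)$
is always true.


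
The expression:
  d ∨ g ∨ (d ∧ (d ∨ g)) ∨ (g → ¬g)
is always true.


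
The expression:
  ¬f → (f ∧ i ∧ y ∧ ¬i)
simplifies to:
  f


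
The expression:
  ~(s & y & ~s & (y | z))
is always true.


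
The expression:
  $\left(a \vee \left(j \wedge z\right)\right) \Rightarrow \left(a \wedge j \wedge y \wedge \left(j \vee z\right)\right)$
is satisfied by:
  {y: True, a: False, z: False, j: False}
  {y: False, a: False, z: False, j: False}
  {j: True, y: True, a: False, z: False}
  {j: True, y: False, a: False, z: False}
  {z: True, y: True, a: False, j: False}
  {z: True, y: False, a: False, j: False}
  {j: True, a: True, y: True, z: False}
  {j: True, a: True, y: True, z: True}


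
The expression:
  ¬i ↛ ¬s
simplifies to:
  s ∧ ¬i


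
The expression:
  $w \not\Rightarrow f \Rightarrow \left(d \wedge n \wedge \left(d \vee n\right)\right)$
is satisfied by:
  {n: True, f: True, d: True, w: False}
  {n: True, f: True, d: False, w: False}
  {f: True, d: True, w: False, n: False}
  {f: True, d: False, w: False, n: False}
  {n: True, d: True, w: False, f: False}
  {n: True, d: False, w: False, f: False}
  {d: True, n: False, w: False, f: False}
  {d: False, n: False, w: False, f: False}
  {n: True, f: True, w: True, d: True}
  {n: True, f: True, w: True, d: False}
  {f: True, w: True, d: True, n: False}
  {f: True, w: True, d: False, n: False}
  {n: True, w: True, d: True, f: False}
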